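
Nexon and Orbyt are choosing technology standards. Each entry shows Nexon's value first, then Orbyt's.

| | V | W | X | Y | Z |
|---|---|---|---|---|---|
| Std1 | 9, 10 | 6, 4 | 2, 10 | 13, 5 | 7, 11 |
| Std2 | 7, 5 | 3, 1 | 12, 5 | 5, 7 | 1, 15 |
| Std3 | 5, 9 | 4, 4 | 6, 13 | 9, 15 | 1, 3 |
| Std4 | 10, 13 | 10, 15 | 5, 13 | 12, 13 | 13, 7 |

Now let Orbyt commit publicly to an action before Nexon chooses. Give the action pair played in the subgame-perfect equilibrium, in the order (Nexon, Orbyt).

(Std4, W)

Work backward from Nexon's decision.
- V → Nexon plays Std4 (best of 9, 7, 5, 10); Orbyt gets 13.
- W → Nexon plays Std4 (best of 6, 3, 4, 10); Orbyt gets 15.
- X → Nexon plays Std2 (best of 2, 12, 6, 5); Orbyt gets 5.
- Y → Nexon plays Std1 (best of 13, 5, 9, 12); Orbyt gets 5.
- Z → Nexon plays Std4 (best of 7, 1, 1, 13); Orbyt gets 7.
Orbyt's induced payoffs are 13, 15, 5, 5, 7, so Orbyt commits to W. Subgame-perfect outcome: (Std4, W) with payoffs (10, 15).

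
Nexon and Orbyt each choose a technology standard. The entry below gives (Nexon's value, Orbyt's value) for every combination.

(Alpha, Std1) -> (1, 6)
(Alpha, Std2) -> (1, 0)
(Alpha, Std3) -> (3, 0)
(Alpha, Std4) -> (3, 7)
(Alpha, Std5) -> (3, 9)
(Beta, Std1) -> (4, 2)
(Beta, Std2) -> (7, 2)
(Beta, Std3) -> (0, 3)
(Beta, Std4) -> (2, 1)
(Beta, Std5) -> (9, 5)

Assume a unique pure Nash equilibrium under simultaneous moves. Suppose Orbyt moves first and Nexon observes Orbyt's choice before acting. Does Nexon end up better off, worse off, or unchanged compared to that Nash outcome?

Nexon best-responds to each possible Orbyt move:
- Std1: BR = Beta, leader payoff 2.
- Std2: BR = Beta, leader payoff 2.
- Std3: BR = Alpha, leader payoff 0.
- Std4: BR = Alpha, leader payoff 7.
- Std5: BR = Beta, leader payoff 5.
Maximizing over 2, 2, 0, 7, 5, Orbyt chooses Std4. Subgame-perfect outcome: (Alpha, Std4) with payoffs (3, 7).
Now find the simultaneous Nash equilibrium.
Nexon's best replies: Std1→Beta; Std2→Beta; Std3→Alpha; Std4→Alpha; Std5→Beta.
Orbyt's best replies: Alpha→Std5; Beta→Std5.
Only (Beta, Std5) has each player best-responding; Nash payoffs (9, 5).
Nexon earns 3 sequentially versus 9 at the Nash outcome: worse off.

worse off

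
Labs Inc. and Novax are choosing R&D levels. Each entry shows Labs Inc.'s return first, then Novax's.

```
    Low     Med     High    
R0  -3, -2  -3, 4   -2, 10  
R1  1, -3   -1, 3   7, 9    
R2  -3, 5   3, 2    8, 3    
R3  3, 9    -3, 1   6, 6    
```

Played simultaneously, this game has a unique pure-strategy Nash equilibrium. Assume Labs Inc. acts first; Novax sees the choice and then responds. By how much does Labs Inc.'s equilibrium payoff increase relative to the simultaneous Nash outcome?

Work backward from Novax's decision.
- R0 → Novax plays High (best of -2, 4, 10); Labs Inc. gets -2.
- R1 → Novax plays High (best of -3, 3, 9); Labs Inc. gets 7.
- R2 → Novax plays Low (best of 5, 2, 3); Labs Inc. gets -3.
- R3 → Novax plays Low (best of 9, 1, 6); Labs Inc. gets 3.
Labs Inc.'s induced payoffs are -2, 7, -3, 3, so Labs Inc. commits to R1. Subgame-perfect outcome: (R1, High) with payoffs (7, 9).
Now find the simultaneous Nash equilibrium.
Labs Inc.'s best replies: Low→R3; Med→R2; High→R2.
Novax's best replies: R0→High; R1→High; R2→Low; R3→Low.
The unique mutual best reply is (R3, Low), giving (3, 9).
Labs Inc.'s commitment gain: 7 − 3 = 4.

4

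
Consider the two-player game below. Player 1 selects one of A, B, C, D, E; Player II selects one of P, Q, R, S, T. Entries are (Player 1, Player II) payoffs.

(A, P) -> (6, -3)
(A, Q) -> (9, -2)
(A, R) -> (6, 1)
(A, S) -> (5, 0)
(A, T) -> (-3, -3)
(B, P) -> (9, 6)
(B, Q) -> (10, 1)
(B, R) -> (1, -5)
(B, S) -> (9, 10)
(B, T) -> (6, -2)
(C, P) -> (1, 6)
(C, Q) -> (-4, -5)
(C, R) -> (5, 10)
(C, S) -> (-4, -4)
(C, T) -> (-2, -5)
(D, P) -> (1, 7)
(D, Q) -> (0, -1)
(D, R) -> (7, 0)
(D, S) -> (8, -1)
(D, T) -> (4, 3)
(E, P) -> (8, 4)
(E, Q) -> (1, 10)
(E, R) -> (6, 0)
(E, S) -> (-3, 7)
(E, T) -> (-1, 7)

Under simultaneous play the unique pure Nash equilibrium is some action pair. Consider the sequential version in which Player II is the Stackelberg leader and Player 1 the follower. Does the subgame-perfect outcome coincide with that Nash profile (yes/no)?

Backward induction with Player II moving first.
- P → Player 1 plays B (best of 6, 9, 1, 1, 8); Player II gets 6.
- Q → Player 1 plays B (best of 9, 10, -4, 0, 1); Player II gets 1.
- R → Player 1 plays D (best of 6, 1, 5, 7, 6); Player II gets 0.
- S → Player 1 plays B (best of 5, 9, -4, 8, -3); Player II gets 10.
- T → Player 1 plays B (best of -3, 6, -2, 4, -1); Player II gets -2.
Among 6, 1, 0, 10, -2, the best is 10 at S. Subgame-perfect outcome: (B, S) with payoffs (9, 10).
Now find the simultaneous Nash equilibrium.
Player 1's best replies: P→B; Q→B; R→D; S→B; T→B.
Player II's best replies: A→R; B→S; C→R; D→P; E→Q.
The unique mutual best reply is (B, S), giving (9, 10).
Sequential outcome (B, S) coincides with the Nash profile (B, S).

yes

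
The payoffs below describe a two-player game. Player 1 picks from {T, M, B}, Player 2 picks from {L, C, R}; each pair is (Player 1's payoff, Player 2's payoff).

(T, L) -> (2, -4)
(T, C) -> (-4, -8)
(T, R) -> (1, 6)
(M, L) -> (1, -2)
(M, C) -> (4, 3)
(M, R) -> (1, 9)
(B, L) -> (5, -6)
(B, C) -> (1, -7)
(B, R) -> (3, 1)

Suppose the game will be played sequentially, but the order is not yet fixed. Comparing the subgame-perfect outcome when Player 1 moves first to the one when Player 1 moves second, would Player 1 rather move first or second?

second

If Player 1 leads: Player 2's best replies are T→R, M→R, B→R; Player 1's induced payoffs 1, 1, 3; outcome (B, R), payoffs (3, 1).
If Player 2 leads: Player 1's best replies are L→B, C→M, R→B; Player 2's induced payoffs -6, 3, 1; outcome (M, C), payoffs (4, 3).
Player 1 gets 3 moving first and 4 moving second, so Player 1 prefers to move second.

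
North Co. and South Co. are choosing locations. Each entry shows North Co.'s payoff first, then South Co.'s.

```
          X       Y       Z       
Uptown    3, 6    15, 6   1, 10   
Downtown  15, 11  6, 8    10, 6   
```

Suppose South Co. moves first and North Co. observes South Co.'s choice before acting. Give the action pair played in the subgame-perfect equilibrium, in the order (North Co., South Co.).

(Downtown, X)

Work backward from North Co.'s decision.
- X: North Co. compares 3, 15 and picks Downtown; South Co. would get 11.
- Y: North Co. compares 15, 6 and picks Uptown; South Co. would get 6.
- Z: North Co. compares 1, 10 and picks Downtown; South Co. would get 6.
Maximizing over 11, 6, 6, South Co. chooses X. Subgame-perfect outcome: (Downtown, X) with payoffs (15, 11).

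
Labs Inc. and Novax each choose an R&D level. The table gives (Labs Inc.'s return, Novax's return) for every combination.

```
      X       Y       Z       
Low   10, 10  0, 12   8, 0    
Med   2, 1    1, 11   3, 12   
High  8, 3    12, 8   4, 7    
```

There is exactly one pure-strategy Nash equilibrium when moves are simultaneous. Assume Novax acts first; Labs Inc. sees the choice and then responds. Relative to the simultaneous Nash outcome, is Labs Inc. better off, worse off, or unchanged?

Labs Inc. best-responds to each possible Novax move:
- X: Labs Inc. compares 10, 2, 8 and picks Low; Novax would get 10.
- Y: Labs Inc. compares 0, 1, 12 and picks High; Novax would get 8.
- Z: Labs Inc. compares 8, 3, 4 and picks Low; Novax would get 0.
Maximizing over 10, 8, 0, Novax chooses X. Subgame-perfect outcome: (Low, X) with payoffs (10, 10).
Under simultaneous play:
Labs Inc.'s best replies: X→Low; Y→High; Z→Low.
Novax's best replies: Low→Y; Med→Z; High→Y.
The unique mutual best reply is (High, Y), giving (12, 8).
Labs Inc. earns 10 sequentially versus 12 at the Nash outcome: worse off.

worse off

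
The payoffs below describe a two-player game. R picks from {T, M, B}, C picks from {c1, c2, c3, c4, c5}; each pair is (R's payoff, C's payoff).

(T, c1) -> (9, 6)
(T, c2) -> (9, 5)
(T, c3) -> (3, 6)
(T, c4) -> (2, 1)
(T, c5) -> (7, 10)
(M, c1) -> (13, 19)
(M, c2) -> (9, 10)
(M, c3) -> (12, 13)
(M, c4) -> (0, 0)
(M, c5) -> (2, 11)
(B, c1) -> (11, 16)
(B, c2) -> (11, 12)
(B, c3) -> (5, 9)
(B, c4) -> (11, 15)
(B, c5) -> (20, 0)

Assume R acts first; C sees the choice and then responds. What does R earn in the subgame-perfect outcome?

Work backward from C's decision.
- T → C plays c5 (best of 6, 5, 6, 1, 10); R gets 7.
- M → C plays c1 (best of 19, 10, 13, 0, 11); R gets 13.
- B → C plays c1 (best of 16, 12, 9, 15, 0); R gets 11.
Among 7, 13, 11, the best is 13 at M. Subgame-perfect outcome: (M, c1) with payoffs (13, 19).

13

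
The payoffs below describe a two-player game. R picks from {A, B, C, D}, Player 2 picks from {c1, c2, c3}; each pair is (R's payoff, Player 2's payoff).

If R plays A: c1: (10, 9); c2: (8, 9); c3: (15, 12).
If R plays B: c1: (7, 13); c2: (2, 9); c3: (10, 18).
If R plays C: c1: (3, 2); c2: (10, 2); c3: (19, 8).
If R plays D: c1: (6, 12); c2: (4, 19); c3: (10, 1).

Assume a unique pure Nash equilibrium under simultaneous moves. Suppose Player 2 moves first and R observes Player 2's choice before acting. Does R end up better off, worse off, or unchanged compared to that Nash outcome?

Work backward from R's decision.
- c1: BR = A, leader payoff 9.
- c2: BR = C, leader payoff 2.
- c3: BR = C, leader payoff 8.
Maximizing over 9, 2, 8, Player 2 chooses c1. Subgame-perfect outcome: (A, c1) with payoffs (10, 9).
Now find the simultaneous Nash equilibrium.
R's best replies: c1→A; c2→C; c3→C.
Player 2's best replies: A→c3; B→c3; C→c3; D→c2.
The unique mutual best reply is (C, c3), giving (19, 8).
R earns 10 sequentially versus 19 at the Nash outcome: worse off.

worse off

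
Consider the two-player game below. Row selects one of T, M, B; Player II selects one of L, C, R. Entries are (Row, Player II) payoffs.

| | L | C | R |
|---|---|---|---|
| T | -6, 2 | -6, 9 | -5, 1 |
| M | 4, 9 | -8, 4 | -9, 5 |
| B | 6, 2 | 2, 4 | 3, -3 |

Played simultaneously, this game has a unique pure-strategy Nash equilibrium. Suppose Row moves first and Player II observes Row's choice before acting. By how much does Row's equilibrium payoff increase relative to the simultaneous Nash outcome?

2

Work backward from Player II's decision.
- T → Player II plays C (best of 2, 9, 1); Row gets -6.
- M → Player II plays L (best of 9, 4, 5); Row gets 4.
- B → Player II plays C (best of 2, 4, -3); Row gets 2.
Among -6, 4, 2, the best is 4 at M. Subgame-perfect outcome: (M, L) with payoffs (4, 9).
For the simultaneous game, intersect best replies.
Row's best replies: L→B; C→B; R→B.
Player II's best replies: T→C; M→L; B→C.
Only (B, C) has each player best-responding; Nash payoffs (2, 4).
Row's commitment gain: 4 − 2 = 2.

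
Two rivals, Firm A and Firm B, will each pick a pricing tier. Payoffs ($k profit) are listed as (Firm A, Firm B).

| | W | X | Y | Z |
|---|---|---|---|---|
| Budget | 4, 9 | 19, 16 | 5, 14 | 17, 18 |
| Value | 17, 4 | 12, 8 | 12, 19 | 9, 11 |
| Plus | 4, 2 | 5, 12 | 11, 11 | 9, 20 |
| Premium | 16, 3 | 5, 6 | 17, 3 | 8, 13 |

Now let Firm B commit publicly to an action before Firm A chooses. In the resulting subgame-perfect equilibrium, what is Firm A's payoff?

Firm A best-responds to each possible Firm B move:
- W: BR = Value, leader payoff 4.
- X: BR = Budget, leader payoff 16.
- Y: BR = Premium, leader payoff 3.
- Z: BR = Budget, leader payoff 18.
Among 4, 16, 3, 18, the best is 18 at Z. Subgame-perfect outcome: (Budget, Z) with payoffs (17, 18).

17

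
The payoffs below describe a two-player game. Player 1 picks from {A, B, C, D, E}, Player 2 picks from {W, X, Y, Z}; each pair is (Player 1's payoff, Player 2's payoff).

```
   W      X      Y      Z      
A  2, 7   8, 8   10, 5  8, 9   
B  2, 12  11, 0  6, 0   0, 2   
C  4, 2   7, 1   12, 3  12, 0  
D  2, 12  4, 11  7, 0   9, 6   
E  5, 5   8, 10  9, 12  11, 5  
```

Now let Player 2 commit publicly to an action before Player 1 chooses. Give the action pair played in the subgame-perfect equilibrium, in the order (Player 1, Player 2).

(E, W)

Backward induction with Player 2 moving first.
- W: BR = E, leader payoff 5.
- X: BR = B, leader payoff 0.
- Y: BR = C, leader payoff 3.
- Z: BR = C, leader payoff 0.
Among 5, 0, 3, 0, the best is 5 at W. Subgame-perfect outcome: (E, W) with payoffs (5, 5).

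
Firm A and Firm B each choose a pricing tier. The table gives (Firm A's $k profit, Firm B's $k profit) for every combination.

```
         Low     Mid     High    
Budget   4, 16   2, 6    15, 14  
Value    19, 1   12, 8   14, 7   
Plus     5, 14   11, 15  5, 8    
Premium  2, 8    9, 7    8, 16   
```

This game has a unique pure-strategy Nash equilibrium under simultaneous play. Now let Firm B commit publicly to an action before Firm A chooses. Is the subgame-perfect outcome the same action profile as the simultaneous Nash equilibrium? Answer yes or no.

Work backward from Firm A's decision.
- Low: BR = Value, leader payoff 1.
- Mid: BR = Value, leader payoff 8.
- High: BR = Budget, leader payoff 14.
Maximizing over 1, 8, 14, Firm B chooses High. Subgame-perfect outcome: (Budget, High) with payoffs (15, 14).
For the simultaneous game, intersect best replies.
Firm A's best replies: Low→Value; Mid→Value; High→Budget.
Firm B's best replies: Budget→Low; Value→Mid; Plus→Mid; Premium→High.
The unique mutual best reply is (Value, Mid), giving (12, 8).
Sequential outcome (Budget, High) differs from the Nash profile (Value, Mid).

no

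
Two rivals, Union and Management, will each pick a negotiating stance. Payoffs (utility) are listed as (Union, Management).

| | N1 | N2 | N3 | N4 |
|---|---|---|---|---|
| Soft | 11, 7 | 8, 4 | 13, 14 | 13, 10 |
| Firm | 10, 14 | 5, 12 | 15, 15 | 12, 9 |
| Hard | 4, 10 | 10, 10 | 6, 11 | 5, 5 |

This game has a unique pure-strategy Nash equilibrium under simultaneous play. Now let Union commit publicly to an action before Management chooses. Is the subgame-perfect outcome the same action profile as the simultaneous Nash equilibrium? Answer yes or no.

Backward induction with Union moving first.
- Soft → Management plays N3 (best of 7, 4, 14, 10); Union gets 13.
- Firm → Management plays N3 (best of 14, 12, 15, 9); Union gets 15.
- Hard → Management plays N3 (best of 10, 10, 11, 5); Union gets 6.
Union's induced payoffs are 13, 15, 6, so Union commits to Firm. Subgame-perfect outcome: (Firm, N3) with payoffs (15, 15).
Under simultaneous play:
Union's best replies: N1→Soft; N2→Hard; N3→Firm; N4→Soft.
Management's best replies: Soft→N3; Firm→N3; Hard→N3.
The unique mutual best reply is (Firm, N3), giving (15, 15).
Sequential outcome (Firm, N3) coincides with the Nash profile (Firm, N3).

yes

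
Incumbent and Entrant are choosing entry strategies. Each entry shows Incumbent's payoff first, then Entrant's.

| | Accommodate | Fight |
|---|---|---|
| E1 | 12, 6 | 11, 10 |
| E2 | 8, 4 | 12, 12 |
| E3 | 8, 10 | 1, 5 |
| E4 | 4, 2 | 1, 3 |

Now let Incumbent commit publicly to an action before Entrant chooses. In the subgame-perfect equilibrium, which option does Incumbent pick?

E2

Backward induction with Incumbent moving first.
- E1: Entrant compares 6, 10 and picks Fight; Incumbent would get 11.
- E2: Entrant compares 4, 12 and picks Fight; Incumbent would get 12.
- E3: Entrant compares 10, 5 and picks Accommodate; Incumbent would get 8.
- E4: Entrant compares 2, 3 and picks Fight; Incumbent would get 1.
Incumbent's induced payoffs are 11, 12, 8, 1, so Incumbent commits to E2. Subgame-perfect outcome: (E2, Fight) with payoffs (12, 12).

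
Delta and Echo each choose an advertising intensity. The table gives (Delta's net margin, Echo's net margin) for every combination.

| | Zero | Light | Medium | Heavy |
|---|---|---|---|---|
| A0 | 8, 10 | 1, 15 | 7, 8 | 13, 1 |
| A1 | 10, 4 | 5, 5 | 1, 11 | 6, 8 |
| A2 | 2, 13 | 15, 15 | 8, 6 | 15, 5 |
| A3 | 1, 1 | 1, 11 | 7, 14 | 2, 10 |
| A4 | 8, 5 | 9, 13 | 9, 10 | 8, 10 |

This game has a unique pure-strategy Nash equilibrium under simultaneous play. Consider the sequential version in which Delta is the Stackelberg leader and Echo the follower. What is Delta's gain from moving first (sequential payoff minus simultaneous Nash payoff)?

0

Work backward from Echo's decision.
- A0: Echo compares 10, 15, 8, 1 and picks Light; Delta would get 1.
- A1: Echo compares 4, 5, 11, 8 and picks Medium; Delta would get 1.
- A2: Echo compares 13, 15, 6, 5 and picks Light; Delta would get 15.
- A3: Echo compares 1, 11, 14, 10 and picks Medium; Delta would get 7.
- A4: Echo compares 5, 13, 10, 10 and picks Light; Delta would get 9.
Delta's induced payoffs are 1, 1, 15, 7, 9, so Delta commits to A2. Subgame-perfect outcome: (A2, Light) with payoffs (15, 15).
For the simultaneous game, intersect best replies.
Delta's best replies: Zero→A1; Light→A2; Medium→A4; Heavy→A2.
Echo's best replies: A0→Light; A1→Medium; A2→Light; A3→Medium; A4→Light.
The unique mutual best reply is (A2, Light), giving (15, 15).
Delta's commitment gain: 15 − 15 = 0.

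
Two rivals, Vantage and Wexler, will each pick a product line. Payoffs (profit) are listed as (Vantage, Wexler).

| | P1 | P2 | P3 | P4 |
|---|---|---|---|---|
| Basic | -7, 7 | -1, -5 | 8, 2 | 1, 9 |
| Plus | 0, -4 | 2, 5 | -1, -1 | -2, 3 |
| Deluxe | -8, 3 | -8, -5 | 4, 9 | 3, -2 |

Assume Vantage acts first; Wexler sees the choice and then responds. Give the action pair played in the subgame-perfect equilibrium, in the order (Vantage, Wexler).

Solve by backward induction (Vantage leads).
- Basic → Wexler plays P4 (best of 7, -5, 2, 9); Vantage gets 1.
- Plus → Wexler plays P2 (best of -4, 5, -1, 3); Vantage gets 2.
- Deluxe → Wexler plays P3 (best of 3, -5, 9, -2); Vantage gets 4.
Among 1, 2, 4, the best is 4 at Deluxe. Subgame-perfect outcome: (Deluxe, P3) with payoffs (4, 9).

(Deluxe, P3)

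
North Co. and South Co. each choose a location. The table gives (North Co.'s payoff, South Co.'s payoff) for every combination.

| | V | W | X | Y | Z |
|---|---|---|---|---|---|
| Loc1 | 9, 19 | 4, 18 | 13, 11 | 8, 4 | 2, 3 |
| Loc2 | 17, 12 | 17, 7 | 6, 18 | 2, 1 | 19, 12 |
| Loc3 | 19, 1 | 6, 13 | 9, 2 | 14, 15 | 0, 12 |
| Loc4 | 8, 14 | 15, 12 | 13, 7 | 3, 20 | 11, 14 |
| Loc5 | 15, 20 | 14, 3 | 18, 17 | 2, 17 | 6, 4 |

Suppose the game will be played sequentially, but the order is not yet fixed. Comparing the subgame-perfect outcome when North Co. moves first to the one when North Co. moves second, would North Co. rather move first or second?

second

If North Co. leads: South Co.'s best replies are Loc1→V, Loc2→X, Loc3→Y, Loc4→Y, Loc5→V; North Co.'s induced payoffs 9, 6, 14, 3, 15; outcome (Loc5, V), payoffs (15, 20).
If South Co. leads: North Co.'s best replies are V→Loc3, W→Loc2, X→Loc5, Y→Loc3, Z→Loc2; South Co.'s induced payoffs 1, 7, 17, 15, 12; outcome (Loc5, X), payoffs (18, 17).
North Co. gets 15 moving first and 18 moving second, so North Co. prefers to move second.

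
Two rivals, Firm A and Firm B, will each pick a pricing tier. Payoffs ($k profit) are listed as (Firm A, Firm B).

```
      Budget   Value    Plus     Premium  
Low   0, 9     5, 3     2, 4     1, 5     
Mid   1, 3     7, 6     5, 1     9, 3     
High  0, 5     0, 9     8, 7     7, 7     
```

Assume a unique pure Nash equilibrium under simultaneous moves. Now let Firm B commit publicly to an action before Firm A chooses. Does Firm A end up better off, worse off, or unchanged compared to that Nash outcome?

Solve by backward induction (Firm B leads).
- Budget: Firm A compares 0, 1, 0 and picks Mid; Firm B would get 3.
- Value: Firm A compares 5, 7, 0 and picks Mid; Firm B would get 6.
- Plus: Firm A compares 2, 5, 8 and picks High; Firm B would get 7.
- Premium: Firm A compares 1, 9, 7 and picks Mid; Firm B would get 3.
Maximizing over 3, 6, 7, 3, Firm B chooses Plus. Subgame-perfect outcome: (High, Plus) with payoffs (8, 7).
Now find the simultaneous Nash equilibrium.
Firm A's best replies: Budget→Mid; Value→Mid; Plus→High; Premium→Mid.
Firm B's best replies: Low→Budget; Mid→Value; High→Value.
The unique mutual best reply is (Mid, Value), giving (7, 6).
Firm A earns 8 sequentially versus 7 at the Nash outcome: better off.

better off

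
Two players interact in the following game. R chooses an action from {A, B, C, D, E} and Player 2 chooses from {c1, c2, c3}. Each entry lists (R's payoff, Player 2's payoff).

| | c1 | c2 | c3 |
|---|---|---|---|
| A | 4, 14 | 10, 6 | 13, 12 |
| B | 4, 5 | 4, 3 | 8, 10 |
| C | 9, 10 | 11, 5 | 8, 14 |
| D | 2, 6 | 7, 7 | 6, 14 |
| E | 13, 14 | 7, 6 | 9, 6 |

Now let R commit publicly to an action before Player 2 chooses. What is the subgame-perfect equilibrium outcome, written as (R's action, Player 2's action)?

(E, c1)

Work backward from Player 2's decision.
- A → Player 2 plays c1 (best of 14, 6, 12); R gets 4.
- B → Player 2 plays c3 (best of 5, 3, 10); R gets 8.
- C → Player 2 plays c3 (best of 10, 5, 14); R gets 8.
- D → Player 2 plays c3 (best of 6, 7, 14); R gets 6.
- E → Player 2 plays c1 (best of 14, 6, 6); R gets 13.
Maximizing over 4, 8, 8, 6, 13, R chooses E. Subgame-perfect outcome: (E, c1) with payoffs (13, 14).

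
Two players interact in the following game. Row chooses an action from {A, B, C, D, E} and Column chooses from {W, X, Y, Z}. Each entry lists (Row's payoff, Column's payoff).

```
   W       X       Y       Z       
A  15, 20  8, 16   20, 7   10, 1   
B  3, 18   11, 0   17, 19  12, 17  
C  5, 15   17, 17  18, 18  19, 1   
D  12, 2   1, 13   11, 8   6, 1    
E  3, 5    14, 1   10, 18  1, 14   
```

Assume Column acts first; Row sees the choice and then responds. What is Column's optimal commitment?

W

Solve by backward induction (Column leads).
- W → Row plays A (best of 15, 3, 5, 12, 3); Column gets 20.
- X → Row plays C (best of 8, 11, 17, 1, 14); Column gets 17.
- Y → Row plays A (best of 20, 17, 18, 11, 10); Column gets 7.
- Z → Row plays C (best of 10, 12, 19, 6, 1); Column gets 1.
Among 20, 17, 7, 1, the best is 20 at W. Subgame-perfect outcome: (A, W) with payoffs (15, 20).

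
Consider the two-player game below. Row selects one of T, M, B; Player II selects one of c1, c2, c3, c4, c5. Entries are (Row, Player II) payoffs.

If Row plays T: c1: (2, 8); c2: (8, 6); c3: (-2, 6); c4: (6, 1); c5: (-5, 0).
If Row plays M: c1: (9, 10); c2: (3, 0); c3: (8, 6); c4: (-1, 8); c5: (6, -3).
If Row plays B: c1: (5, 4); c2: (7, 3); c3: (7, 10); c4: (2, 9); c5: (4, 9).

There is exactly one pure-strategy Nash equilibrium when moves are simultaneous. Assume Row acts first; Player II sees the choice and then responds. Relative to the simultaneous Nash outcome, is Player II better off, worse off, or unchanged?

unchanged

Solve by backward induction (Row leads).
- T: Player II compares 8, 6, 6, 1, 0 and picks c1; Row would get 2.
- M: Player II compares 10, 0, 6, 8, -3 and picks c1; Row would get 9.
- B: Player II compares 4, 3, 10, 9, 9 and picks c3; Row would get 7.
Among 2, 9, 7, the best is 9 at M. Subgame-perfect outcome: (M, c1) with payoffs (9, 10).
Under simultaneous play:
Row's best replies: c1→M; c2→T; c3→M; c4→T; c5→M.
Player II's best replies: T→c1; M→c1; B→c3.
Only (M, c1) has each player best-responding; Nash payoffs (9, 10).
Player II earns 10 sequentially versus 10 at the Nash outcome: unchanged.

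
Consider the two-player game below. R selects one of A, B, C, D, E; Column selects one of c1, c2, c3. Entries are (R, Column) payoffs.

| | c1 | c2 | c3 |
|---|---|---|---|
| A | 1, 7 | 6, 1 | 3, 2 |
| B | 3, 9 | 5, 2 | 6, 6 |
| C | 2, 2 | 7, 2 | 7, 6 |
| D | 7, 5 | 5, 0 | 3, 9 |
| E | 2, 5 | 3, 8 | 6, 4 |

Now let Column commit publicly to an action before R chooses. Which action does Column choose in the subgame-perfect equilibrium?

c3

R best-responds to each possible Column move:
- c1: BR = D, leader payoff 5.
- c2: BR = C, leader payoff 2.
- c3: BR = C, leader payoff 6.
Among 5, 2, 6, the best is 6 at c3. Subgame-perfect outcome: (C, c3) with payoffs (7, 6).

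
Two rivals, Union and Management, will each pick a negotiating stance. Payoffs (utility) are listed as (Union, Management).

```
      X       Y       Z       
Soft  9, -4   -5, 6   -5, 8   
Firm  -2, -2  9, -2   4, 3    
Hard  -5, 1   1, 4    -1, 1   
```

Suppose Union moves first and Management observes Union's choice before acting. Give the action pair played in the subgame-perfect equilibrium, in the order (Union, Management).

Solve by backward induction (Union leads).
- Soft: BR = Z, leader payoff -5.
- Firm: BR = Z, leader payoff 4.
- Hard: BR = Y, leader payoff 1.
Maximizing over -5, 4, 1, Union chooses Firm. Subgame-perfect outcome: (Firm, Z) with payoffs (4, 3).

(Firm, Z)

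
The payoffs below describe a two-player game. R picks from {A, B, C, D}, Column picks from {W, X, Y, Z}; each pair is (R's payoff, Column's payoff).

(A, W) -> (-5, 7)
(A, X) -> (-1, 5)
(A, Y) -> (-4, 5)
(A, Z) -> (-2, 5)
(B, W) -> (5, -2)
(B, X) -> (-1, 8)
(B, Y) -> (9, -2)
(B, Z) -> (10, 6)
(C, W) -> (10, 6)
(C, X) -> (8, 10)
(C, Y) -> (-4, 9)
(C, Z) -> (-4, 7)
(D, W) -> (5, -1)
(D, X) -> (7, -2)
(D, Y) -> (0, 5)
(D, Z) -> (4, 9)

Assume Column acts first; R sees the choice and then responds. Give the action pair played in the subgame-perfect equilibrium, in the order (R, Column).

(C, X)

Backward induction with Column moving first.
- W: R compares -5, 5, 10, 5 and picks C; Column would get 6.
- X: R compares -1, -1, 8, 7 and picks C; Column would get 10.
- Y: R compares -4, 9, -4, 0 and picks B; Column would get -2.
- Z: R compares -2, 10, -4, 4 and picks B; Column would get 6.
Among 6, 10, -2, 6, the best is 10 at X. Subgame-perfect outcome: (C, X) with payoffs (8, 10).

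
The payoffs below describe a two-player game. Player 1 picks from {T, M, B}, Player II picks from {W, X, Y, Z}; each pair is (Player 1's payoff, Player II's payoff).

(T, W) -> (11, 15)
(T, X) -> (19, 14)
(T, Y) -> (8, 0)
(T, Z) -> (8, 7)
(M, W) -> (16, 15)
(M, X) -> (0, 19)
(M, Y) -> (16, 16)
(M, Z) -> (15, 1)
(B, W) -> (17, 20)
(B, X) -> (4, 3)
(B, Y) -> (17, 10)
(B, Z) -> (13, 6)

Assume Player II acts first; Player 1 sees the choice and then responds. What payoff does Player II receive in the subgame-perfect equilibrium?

Backward induction with Player II moving first.
- W → Player 1 plays B (best of 11, 16, 17); Player II gets 20.
- X → Player 1 plays T (best of 19, 0, 4); Player II gets 14.
- Y → Player 1 plays B (best of 8, 16, 17); Player II gets 10.
- Z → Player 1 plays M (best of 8, 15, 13); Player II gets 1.
Player II's induced payoffs are 20, 14, 10, 1, so Player II commits to W. Subgame-perfect outcome: (B, W) with payoffs (17, 20).

20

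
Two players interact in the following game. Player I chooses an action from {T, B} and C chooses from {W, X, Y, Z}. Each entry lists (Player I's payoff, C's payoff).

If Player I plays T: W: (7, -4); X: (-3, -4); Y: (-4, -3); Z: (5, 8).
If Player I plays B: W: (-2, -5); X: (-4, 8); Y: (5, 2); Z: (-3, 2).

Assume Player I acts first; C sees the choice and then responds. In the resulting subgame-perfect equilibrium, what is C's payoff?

Work backward from C's decision.
- T: C compares -4, -4, -3, 8 and picks Z; Player I would get 5.
- B: C compares -5, 8, 2, 2 and picks X; Player I would get -4.
Maximizing over 5, -4, Player I chooses T. Subgame-perfect outcome: (T, Z) with payoffs (5, 8).

8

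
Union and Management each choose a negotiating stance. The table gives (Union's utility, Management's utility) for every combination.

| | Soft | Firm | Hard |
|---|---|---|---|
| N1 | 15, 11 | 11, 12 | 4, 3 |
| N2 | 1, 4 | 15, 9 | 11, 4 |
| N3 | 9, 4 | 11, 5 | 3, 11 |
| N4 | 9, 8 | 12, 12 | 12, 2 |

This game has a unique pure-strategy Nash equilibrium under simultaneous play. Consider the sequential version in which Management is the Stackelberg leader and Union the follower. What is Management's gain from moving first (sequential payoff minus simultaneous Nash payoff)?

Union best-responds to each possible Management move:
- Soft: Union compares 15, 1, 9, 9 and picks N1; Management would get 11.
- Firm: Union compares 11, 15, 11, 12 and picks N2; Management would get 9.
- Hard: Union compares 4, 11, 3, 12 and picks N4; Management would get 2.
Among 11, 9, 2, the best is 11 at Soft. Subgame-perfect outcome: (N1, Soft) with payoffs (15, 11).
For the simultaneous game, intersect best replies.
Union's best replies: Soft→N1; Firm→N2; Hard→N4.
Management's best replies: N1→Firm; N2→Firm; N3→Hard; N4→Firm.
The unique mutual best reply is (N2, Firm), giving (15, 9).
Management's commitment gain: 11 − 9 = 2.

2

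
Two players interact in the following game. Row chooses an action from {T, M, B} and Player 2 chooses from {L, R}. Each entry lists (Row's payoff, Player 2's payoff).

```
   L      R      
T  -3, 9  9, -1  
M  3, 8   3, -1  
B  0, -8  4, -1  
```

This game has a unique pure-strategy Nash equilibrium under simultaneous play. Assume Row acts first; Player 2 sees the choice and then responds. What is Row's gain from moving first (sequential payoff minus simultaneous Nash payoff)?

Work backward from Player 2's decision.
- T: BR = L, leader payoff -3.
- M: BR = L, leader payoff 3.
- B: BR = R, leader payoff 4.
Maximizing over -3, 3, 4, Row chooses B. Subgame-perfect outcome: (B, R) with payoffs (4, -1).
Now find the simultaneous Nash equilibrium.
Row's best replies: L→M; R→T.
Player 2's best replies: T→L; M→L; B→R.
Only (M, L) has each player best-responding; Nash payoffs (3, 8).
Row's commitment gain: 4 − 3 = 1.

1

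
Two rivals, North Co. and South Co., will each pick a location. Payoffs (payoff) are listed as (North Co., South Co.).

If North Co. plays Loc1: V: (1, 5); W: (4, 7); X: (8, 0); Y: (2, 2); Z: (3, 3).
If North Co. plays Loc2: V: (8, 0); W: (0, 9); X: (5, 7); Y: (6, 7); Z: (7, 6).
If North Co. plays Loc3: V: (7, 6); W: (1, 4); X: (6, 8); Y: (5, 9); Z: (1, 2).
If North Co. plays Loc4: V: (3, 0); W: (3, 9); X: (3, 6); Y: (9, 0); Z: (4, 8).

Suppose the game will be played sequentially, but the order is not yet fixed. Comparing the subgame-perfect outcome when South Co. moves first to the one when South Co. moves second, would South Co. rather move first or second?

If North Co. leads: South Co.'s best replies are Loc1→W, Loc2→W, Loc3→Y, Loc4→W; North Co.'s induced payoffs 4, 0, 5, 3; outcome (Loc3, Y), payoffs (5, 9).
If South Co. leads: North Co.'s best replies are V→Loc2, W→Loc1, X→Loc1, Y→Loc4, Z→Loc2; South Co.'s induced payoffs 0, 7, 0, 0, 6; outcome (Loc1, W), payoffs (4, 7).
South Co. gets 7 moving first and 9 moving second, so South Co. prefers to move second.

second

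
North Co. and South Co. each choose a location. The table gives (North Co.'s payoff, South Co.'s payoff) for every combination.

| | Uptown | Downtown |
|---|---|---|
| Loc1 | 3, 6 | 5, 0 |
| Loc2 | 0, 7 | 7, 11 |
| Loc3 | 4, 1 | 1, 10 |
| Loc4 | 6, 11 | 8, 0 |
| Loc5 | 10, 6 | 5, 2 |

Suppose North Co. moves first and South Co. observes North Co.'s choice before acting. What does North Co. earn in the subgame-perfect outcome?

Work backward from South Co.'s decision.
- Loc1: BR = Uptown, leader payoff 3.
- Loc2: BR = Downtown, leader payoff 7.
- Loc3: BR = Downtown, leader payoff 1.
- Loc4: BR = Uptown, leader payoff 6.
- Loc5: BR = Uptown, leader payoff 10.
Among 3, 7, 1, 6, 10, the best is 10 at Loc5. Subgame-perfect outcome: (Loc5, Uptown) with payoffs (10, 6).

10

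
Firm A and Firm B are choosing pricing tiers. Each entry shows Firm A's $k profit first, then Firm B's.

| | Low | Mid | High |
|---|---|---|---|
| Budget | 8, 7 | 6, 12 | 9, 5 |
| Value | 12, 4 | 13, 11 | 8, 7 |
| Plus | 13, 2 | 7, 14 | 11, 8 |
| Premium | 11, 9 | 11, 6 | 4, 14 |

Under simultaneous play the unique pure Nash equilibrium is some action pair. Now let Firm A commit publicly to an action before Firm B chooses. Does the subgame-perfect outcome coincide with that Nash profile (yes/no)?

yes

Backward induction with Firm A moving first.
- Budget: Firm B compares 7, 12, 5 and picks Mid; Firm A would get 6.
- Value: Firm B compares 4, 11, 7 and picks Mid; Firm A would get 13.
- Plus: Firm B compares 2, 14, 8 and picks Mid; Firm A would get 7.
- Premium: Firm B compares 9, 6, 14 and picks High; Firm A would get 4.
Among 6, 13, 7, 4, the best is 13 at Value. Subgame-perfect outcome: (Value, Mid) with payoffs (13, 11).
For the simultaneous game, intersect best replies.
Firm A's best replies: Low→Plus; Mid→Value; High→Plus.
Firm B's best replies: Budget→Mid; Value→Mid; Plus→Mid; Premium→High.
Only (Value, Mid) has each player best-responding; Nash payoffs (13, 11).
Sequential outcome (Value, Mid) coincides with the Nash profile (Value, Mid).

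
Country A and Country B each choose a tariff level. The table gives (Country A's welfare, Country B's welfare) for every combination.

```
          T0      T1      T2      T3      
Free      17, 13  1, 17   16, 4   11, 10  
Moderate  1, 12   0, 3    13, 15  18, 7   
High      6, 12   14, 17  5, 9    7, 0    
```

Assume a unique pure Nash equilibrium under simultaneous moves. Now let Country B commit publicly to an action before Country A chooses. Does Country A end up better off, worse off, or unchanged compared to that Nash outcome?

unchanged

Backward induction with Country B moving first.
- T0: BR = Free, leader payoff 13.
- T1: BR = High, leader payoff 17.
- T2: BR = Free, leader payoff 4.
- T3: BR = Moderate, leader payoff 7.
Among 13, 17, 4, 7, the best is 17 at T1. Subgame-perfect outcome: (High, T1) with payoffs (14, 17).
For the simultaneous game, intersect best replies.
Country A's best replies: T0→Free; T1→High; T2→Free; T3→Moderate.
Country B's best replies: Free→T1; Moderate→T2; High→T1.
Only (High, T1) has each player best-responding; Nash payoffs (14, 17).
Country A earns 14 sequentially versus 14 at the Nash outcome: unchanged.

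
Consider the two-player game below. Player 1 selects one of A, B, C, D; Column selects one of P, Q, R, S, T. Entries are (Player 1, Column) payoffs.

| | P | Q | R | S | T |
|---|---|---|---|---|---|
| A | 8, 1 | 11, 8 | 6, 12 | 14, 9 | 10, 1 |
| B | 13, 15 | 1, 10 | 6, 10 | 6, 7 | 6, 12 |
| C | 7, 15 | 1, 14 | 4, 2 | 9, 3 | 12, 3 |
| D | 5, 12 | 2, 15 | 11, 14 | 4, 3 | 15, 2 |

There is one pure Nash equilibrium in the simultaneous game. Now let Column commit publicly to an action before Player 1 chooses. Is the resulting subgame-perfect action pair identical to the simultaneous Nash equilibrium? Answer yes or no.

yes

Work backward from Player 1's decision.
- P → Player 1 plays B (best of 8, 13, 7, 5); Column gets 15.
- Q → Player 1 plays A (best of 11, 1, 1, 2); Column gets 8.
- R → Player 1 plays D (best of 6, 6, 4, 11); Column gets 14.
- S → Player 1 plays A (best of 14, 6, 9, 4); Column gets 9.
- T → Player 1 plays D (best of 10, 6, 12, 15); Column gets 2.
Maximizing over 15, 8, 14, 9, 2, Column chooses P. Subgame-perfect outcome: (B, P) with payoffs (13, 15).
Under simultaneous play:
Player 1's best replies: P→B; Q→A; R→D; S→A; T→D.
Column's best replies: A→R; B→P; C→P; D→Q.
The unique mutual best reply is (B, P), giving (13, 15).
Sequential outcome (B, P) coincides with the Nash profile (B, P).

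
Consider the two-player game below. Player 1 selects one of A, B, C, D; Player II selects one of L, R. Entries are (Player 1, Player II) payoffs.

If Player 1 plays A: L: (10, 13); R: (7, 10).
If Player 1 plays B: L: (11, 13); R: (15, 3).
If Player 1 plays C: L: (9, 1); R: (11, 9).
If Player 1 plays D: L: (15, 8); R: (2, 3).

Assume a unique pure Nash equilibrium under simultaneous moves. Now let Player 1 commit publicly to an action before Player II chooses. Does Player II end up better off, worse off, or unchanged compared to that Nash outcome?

unchanged

Solve by backward induction (Player 1 leads).
- A: BR = L, leader payoff 10.
- B: BR = L, leader payoff 11.
- C: BR = R, leader payoff 11.
- D: BR = L, leader payoff 15.
Among 10, 11, 11, 15, the best is 15 at D. Subgame-perfect outcome: (D, L) with payoffs (15, 8).
Under simultaneous play:
Player 1's best replies: L→D; R→B.
Player II's best replies: A→L; B→L; C→R; D→L.
Only (D, L) has each player best-responding; Nash payoffs (15, 8).
Player II earns 8 sequentially versus 8 at the Nash outcome: unchanged.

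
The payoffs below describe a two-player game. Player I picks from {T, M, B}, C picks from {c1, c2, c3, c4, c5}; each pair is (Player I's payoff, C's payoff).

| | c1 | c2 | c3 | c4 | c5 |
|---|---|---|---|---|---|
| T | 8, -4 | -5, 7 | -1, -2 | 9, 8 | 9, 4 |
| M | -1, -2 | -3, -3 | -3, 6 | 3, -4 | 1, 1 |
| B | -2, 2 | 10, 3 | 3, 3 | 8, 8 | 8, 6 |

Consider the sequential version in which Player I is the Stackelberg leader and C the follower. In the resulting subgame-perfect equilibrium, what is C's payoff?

Solve by backward induction (Player I leads).
- T → C plays c4 (best of -4, 7, -2, 8, 4); Player I gets 9.
- M → C plays c3 (best of -2, -3, 6, -4, 1); Player I gets -3.
- B → C plays c4 (best of 2, 3, 3, 8, 6); Player I gets 8.
Among 9, -3, 8, the best is 9 at T. Subgame-perfect outcome: (T, c4) with payoffs (9, 8).

8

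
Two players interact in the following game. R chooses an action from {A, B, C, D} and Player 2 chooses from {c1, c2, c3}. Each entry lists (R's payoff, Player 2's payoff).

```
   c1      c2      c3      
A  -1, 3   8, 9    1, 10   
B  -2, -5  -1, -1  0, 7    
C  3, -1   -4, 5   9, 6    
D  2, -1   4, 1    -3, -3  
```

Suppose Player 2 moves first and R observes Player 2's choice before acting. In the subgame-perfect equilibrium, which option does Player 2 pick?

Solve by backward induction (Player 2 leads).
- c1: BR = C, leader payoff -1.
- c2: BR = A, leader payoff 9.
- c3: BR = C, leader payoff 6.
Among -1, 9, 6, the best is 9 at c2. Subgame-perfect outcome: (A, c2) with payoffs (8, 9).

c2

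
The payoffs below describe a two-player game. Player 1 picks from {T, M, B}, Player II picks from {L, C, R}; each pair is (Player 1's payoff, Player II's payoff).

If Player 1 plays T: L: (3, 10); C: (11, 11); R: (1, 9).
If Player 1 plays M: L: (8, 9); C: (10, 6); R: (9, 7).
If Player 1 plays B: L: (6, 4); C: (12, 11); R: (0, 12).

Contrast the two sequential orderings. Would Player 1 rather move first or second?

second

If Player 1 leads: Player II's best replies are T→C, M→L, B→R; Player 1's induced payoffs 11, 8, 0; outcome (T, C), payoffs (11, 11).
If Player II leads: Player 1's best replies are L→M, C→B, R→M; Player II's induced payoffs 9, 11, 7; outcome (B, C), payoffs (12, 11).
Player 1 gets 11 moving first and 12 moving second, so Player 1 prefers to move second.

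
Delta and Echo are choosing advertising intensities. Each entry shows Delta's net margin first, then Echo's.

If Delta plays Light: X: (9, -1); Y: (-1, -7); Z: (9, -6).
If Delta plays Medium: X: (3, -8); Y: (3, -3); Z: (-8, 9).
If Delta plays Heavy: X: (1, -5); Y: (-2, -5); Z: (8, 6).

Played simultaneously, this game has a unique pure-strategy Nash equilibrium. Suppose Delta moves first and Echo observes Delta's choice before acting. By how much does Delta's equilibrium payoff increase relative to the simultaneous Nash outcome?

Backward induction with Delta moving first.
- Light: Echo compares -1, -7, -6 and picks X; Delta would get 9.
- Medium: Echo compares -8, -3, 9 and picks Z; Delta would get -8.
- Heavy: Echo compares -5, -5, 6 and picks Z; Delta would get 8.
Delta's induced payoffs are 9, -8, 8, so Delta commits to Light. Subgame-perfect outcome: (Light, X) with payoffs (9, -1).
For the simultaneous game, intersect best replies.
Delta's best replies: X→Light; Y→Medium; Z→Light.
Echo's best replies: Light→X; Medium→Z; Heavy→Z.
Only (Light, X) has each player best-responding; Nash payoffs (9, -1).
Delta's commitment gain: 9 − 9 = 0.

0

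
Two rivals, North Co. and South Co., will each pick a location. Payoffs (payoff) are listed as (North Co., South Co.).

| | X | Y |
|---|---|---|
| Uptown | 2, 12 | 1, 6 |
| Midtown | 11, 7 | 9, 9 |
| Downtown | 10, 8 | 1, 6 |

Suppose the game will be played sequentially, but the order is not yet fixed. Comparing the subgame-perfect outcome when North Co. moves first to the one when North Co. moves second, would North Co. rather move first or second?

first

If North Co. leads: South Co.'s best replies are Uptown→X, Midtown→Y, Downtown→X; North Co.'s induced payoffs 2, 9, 10; outcome (Downtown, X), payoffs (10, 8).
If South Co. leads: North Co.'s best replies are X→Midtown, Y→Midtown; South Co.'s induced payoffs 7, 9; outcome (Midtown, Y), payoffs (9, 9).
North Co. gets 10 moving first and 9 moving second, so North Co. prefers to move first.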